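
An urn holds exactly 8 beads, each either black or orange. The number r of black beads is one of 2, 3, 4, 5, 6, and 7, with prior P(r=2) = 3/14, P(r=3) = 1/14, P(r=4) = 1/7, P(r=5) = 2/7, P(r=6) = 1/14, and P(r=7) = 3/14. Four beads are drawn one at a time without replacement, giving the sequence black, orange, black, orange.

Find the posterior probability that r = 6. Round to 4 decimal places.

0.0532

Compute the likelihood of the observed sequence for each case: P(data | r = 2) = (2/8)(6/7)(1/6)(5/5) = 1/28; P(data | r = 3) = (3/8)(5/7)(2/6)(4/5) = 1/14; P(data | r = 4) = (4/8)(4/7)(3/6)(3/5) = 3/35; P(data | r = 5) = (5/8)(3/7)(4/6)(2/5) = 1/14; P(data | r = 6) = (6/8)(2/7)(5/6)(1/5) = 1/28; P(data | r = 7) = (7/8)(1/7)(6/6)(0/5) = 0.
The prior-weighted likelihoods are 3/14 · 1/28 = 3/392, 1/14 · 1/14 = 1/196, 1/7 · 3/35 = 3/245, 2/7 · 1/14 = 1/49, 1/14 · 1/28 = 1/392, 3/14 · 0 = 0; with total 47/980.
So P(r = 6 | data) = (1/392) / (47/980) = 5/94.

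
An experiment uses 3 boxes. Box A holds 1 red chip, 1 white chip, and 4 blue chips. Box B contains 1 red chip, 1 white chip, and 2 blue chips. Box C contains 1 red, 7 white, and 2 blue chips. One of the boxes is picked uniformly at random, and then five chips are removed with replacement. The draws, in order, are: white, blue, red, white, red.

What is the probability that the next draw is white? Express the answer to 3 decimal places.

For each hypothesis, P(data | H) works out to: P(data | box A) = (1/6)(4/6)(1/6)(1/6)(1/6) = 0.0005144; P(data | box B) = (1/4)(2/4)(1/4)(1/4)(1/4) = 0.0019531; P(data | box C) = (7/10)(2/10)(1/10)(7/10)(1/10) = 0.00098.
The prior-weighted likelihoods are 1/3 · 0.0005144 = 0.00017147, 1/3 · 0.0019531 = 0.00065104, 1/3 · 0.00098 = 0.00032667; with total 0.0011492.
Normalising, the posterior is P(box A | data) = 0.14921, P(box B | data) = 0.56653, P(box C | data) = 0.28426.
The predictive probability is P(white next | data) = (1/6)(0.14921) + (1/4)(0.56653) + (7/10)(0.28426) = 0.36548.

0.365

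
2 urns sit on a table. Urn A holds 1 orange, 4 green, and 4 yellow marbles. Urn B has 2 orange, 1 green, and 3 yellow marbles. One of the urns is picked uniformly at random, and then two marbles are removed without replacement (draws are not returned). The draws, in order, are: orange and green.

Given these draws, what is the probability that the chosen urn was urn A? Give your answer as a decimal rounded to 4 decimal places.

For each hypothesis, P(data | H) works out to: P(data | urn A) = (1/9)(4/8) = 1/18; P(data | urn B) = (2/6)(1/5) = 1/15.
Multiplying each by its prior: 1/2 · 1/18 = 1/36, 1/2 · 1/15 = 1/30; with total 11/180.
By Bayes' rule, P(urn A | data) = (1/36) / (11/180) = 5/11.

0.4545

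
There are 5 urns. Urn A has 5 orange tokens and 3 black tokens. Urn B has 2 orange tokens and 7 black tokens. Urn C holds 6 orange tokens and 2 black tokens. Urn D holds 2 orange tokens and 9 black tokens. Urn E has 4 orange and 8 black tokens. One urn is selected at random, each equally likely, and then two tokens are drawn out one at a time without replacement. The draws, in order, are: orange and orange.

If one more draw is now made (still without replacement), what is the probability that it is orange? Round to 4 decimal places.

Compute the likelihood of the observed sequence for each case: P(data | urn A) = (5/8)(4/7) = 0.35714; P(data | urn B) = (2/9)(1/8) = 0.027778; P(data | urn C) = (6/8)(5/7) = 0.53571; P(data | urn D) = (2/11)(1/10) = 0.018182; P(data | urn E) = (4/12)(3/11) = 0.090909.
The prior-weighted likelihoods are 1/5 · 0.35714 = 0.071429, 1/5 · 0.027778 = 0.0055556, 1/5 · 0.53571 = 0.10714, 1/5 · 0.018182 = 0.0036364, 1/5 · 0.090909 = 0.018182; these sum to 0.20595.
The posterior is then P(urn A | data) = 0.34683, P(urn B | data) = 0.026976, P(urn C | data) = 0.52025, P(urn D | data) = 0.017657, P(urn E | data) = 0.088285.
The predictive probability is P(orange next | data) = (1/2)(0.34683) + (0)(0.026976) + (2/3)(0.52025) + (0)(0.017657) + (1/5)(0.088285) = 0.53791.

0.5379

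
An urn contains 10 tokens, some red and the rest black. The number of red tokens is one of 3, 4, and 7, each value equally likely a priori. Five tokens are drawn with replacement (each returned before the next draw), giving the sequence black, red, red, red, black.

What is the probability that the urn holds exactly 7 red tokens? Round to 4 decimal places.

0.4598

Compute the likelihood of the observed sequence for each case: P(data | r = 3) = (7/10)(3/10)(3/10)(3/10)(7/10) = 0.01323; P(data | r = 4) = (6/10)(4/10)(4/10)(4/10)(6/10) = 0.02304; P(data | r = 7) = (3/10)(7/10)(7/10)(7/10)(3/10) = 0.03087.
Multiplying each by its prior: 1/3 · 0.01323 = 0.00441, 1/3 · 0.02304 = 0.00768, 1/3 · 0.03087 = 0.01029; these sum to 0.02238.
So P(r = 7 | data) = (0.01029) / (0.02238) = 0.45979.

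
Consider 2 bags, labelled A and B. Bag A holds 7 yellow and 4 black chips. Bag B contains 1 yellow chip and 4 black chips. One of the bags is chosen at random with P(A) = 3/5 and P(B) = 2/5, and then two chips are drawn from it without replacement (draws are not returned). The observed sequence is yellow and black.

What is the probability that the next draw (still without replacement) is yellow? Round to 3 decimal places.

0.438

For each hypothesis, P(data | H) works out to: P(data | bag A) = (7/11)(4/10) = 14/55; P(data | bag B) = (1/5)(4/4) = 1/5.
Weighting by the prior gives 3/5 · 14/55 = 42/275, 2/5 · 1/5 = 2/25; with total 64/275.
Normalising, the posterior is P(bag A | data) = 21/32, P(bag B | data) = 11/32.
Averaging over the posterior, P(yellow next | data) = (2/3)(21/32) + (0)(11/32) = 7/16.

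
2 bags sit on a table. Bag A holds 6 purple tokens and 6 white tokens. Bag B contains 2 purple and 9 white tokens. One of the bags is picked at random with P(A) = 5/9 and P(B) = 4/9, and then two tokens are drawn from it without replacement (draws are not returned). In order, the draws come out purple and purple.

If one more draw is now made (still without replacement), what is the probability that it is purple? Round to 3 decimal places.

0.376

Compute the likelihood of the observed sequence for each case: P(data | bag A) = (6/12)(5/11) = 5/22; P(data | bag B) = (2/11)(1/10) = 1/55.
Weighting by the prior gives 5/9 · 5/22 = 25/198, 4/9 · 1/55 = 4/495; summing to 133/990.
Normalising, the posterior is P(bag A | data) = 125/133, P(bag B | data) = 8/133.
Averaging over the posterior, P(purple next | data) = (2/5)(125/133) + (0)(8/133) = 50/133.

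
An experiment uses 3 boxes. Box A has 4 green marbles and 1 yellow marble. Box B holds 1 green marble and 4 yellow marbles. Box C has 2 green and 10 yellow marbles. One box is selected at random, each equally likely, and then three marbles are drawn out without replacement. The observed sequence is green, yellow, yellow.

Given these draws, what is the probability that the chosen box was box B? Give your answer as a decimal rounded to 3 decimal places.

0.595

For each hypothesis, P(data | H) works out to: P(data | box A) = (4/5)(1/4)(0/3) = 0; P(data | box B) = (1/5)(4/4)(3/3) = 1/5; P(data | box C) = (2/12)(10/11)(9/10) = 3/22.
Weighting by the prior gives 1/3 · 0 = 0, 1/3 · 1/5 = 1/15, 1/3 · 3/22 = 1/22; these sum to 37/330.
Hence P(box B | data) = (1/15) / (37/330) = 22/37.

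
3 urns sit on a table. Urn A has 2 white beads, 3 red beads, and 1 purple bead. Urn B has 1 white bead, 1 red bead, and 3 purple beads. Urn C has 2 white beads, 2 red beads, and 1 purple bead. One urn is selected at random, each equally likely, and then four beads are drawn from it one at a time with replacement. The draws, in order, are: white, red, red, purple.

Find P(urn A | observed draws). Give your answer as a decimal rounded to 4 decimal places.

Under each hypothesis, the probability of the observed sequence is: P(data | urn A) = (2/6)(3/6)(3/6)(1/6) = 0.013889; P(data | urn B) = (1/5)(1/5)(1/5)(3/5) = 0.0048; P(data | urn C) = (2/5)(2/5)(2/5)(1/5) = 0.0128.
The prior-weighted likelihoods are 1/3 · 0.013889 = 0.0046296, 1/3 · 0.0048 = 0.0016, 1/3 · 0.0128 = 0.0042667; these sum to 0.010496.
Therefore the posterior P(urn A | data) = (0.0046296) / (0.010496) = 0.44107.

0.4411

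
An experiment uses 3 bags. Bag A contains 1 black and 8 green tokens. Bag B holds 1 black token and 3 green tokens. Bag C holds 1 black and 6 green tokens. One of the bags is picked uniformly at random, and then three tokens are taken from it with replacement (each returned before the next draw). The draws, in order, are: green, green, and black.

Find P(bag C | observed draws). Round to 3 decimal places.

The likelihood of the observed sequence under each hypothesis: P(data | bag A) = (8/9)(8/9)(1/9) = 0.087791; P(data | bag B) = (3/4)(3/4)(1/4) = 0.14062; P(data | bag C) = (6/7)(6/7)(1/7) = 0.10496.
Multiplying each by its prior: 1/3 · 0.087791 = 0.029264, 1/3 · 0.14062 = 0.046875, 1/3 · 0.10496 = 0.034985; with total 0.11112.
Hence P(bag C | data) = (0.034985) / (0.11112) = 0.31483.

0.315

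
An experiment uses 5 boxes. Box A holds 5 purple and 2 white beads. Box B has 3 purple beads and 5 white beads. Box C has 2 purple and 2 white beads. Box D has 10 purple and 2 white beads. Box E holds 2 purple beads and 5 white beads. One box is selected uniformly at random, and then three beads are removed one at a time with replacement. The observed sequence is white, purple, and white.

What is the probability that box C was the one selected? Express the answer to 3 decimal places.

0.251

Compute the likelihood of the observed sequence for each case: P(data | box A) = (2/7)(5/7)(2/7) = 0.058309; P(data | box B) = (5/8)(3/8)(5/8) = 0.14648; P(data | box C) = (2/4)(2/4)(2/4) = 0.125; P(data | box D) = (2/12)(10/12)(2/12) = 0.023148; P(data | box E) = (5/7)(2/7)(5/7) = 0.14577.
Weighting by the prior gives 1/5 · 0.058309 = 0.011662, 1/5 · 0.14648 = 0.029297, 1/5 · 0.125 = 0.025, 1/5 · 0.023148 = 0.0046296, 1/5 · 0.14577 = 0.029155; with total 0.099743.
By Bayes' rule, P(box C | data) = (0.025) / (0.099743) = 0.25064.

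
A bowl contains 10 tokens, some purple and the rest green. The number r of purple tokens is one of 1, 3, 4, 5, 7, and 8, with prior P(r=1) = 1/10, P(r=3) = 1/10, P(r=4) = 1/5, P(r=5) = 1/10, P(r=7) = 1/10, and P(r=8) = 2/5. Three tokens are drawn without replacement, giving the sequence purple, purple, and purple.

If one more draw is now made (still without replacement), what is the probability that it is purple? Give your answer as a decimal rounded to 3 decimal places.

Compute the likelihood of the observed sequence for each case: P(data | r = 1) = (1/10)(0/9) = 0; P(data | r = 3) = (3/10)(2/9)(1/8) = 0.0083333; P(data | r = 4) = (4/10)(3/9)(2/8) = 0.033333; P(data | r = 5) = (5/10)(4/9)(3/8) = 0.083333; P(data | r = 7) = (7/10)(6/9)(5/8) = 0.29167; P(data | r = 8) = (8/10)(7/9)(6/8) = 0.46667.
Multiplying each by its prior: 1/10 · 0 = 0, 1/10 · 0.0083333 = 0.00083333, 1/5 · 0.033333 = 0.0066667, 1/10 · 0.083333 = 0.0083333, 1/10 · 0.29167 = 0.029167, 2/5 · 0.46667 = 0.18667; summing to 0.23167.
Dividing through by the total gives posterior P(r = 1 | data) = 0, P(r = 3 | data) = 0.0035971, P(r = 4 | data) = 0.028777, P(r = 5 | data) = 0.035971, P(r = 7 | data) = 0.1259, P(r = 8 | data) = 0.80576.
The predictive probability is P(purple next | data) = (0)(0.0035971) + (1/7)(0.028777) + (2/7)(0.035971) + (4/7)(0.1259) + (5/7)(0.80576) = 0.66187.

0.662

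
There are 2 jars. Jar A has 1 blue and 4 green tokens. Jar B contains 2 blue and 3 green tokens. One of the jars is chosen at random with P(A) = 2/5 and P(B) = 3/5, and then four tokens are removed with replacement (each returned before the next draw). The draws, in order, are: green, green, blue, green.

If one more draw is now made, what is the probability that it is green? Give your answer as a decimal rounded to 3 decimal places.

0.688

The likelihood of the observed sequence under each hypothesis: P(data | jar A) = (4/5)(4/5)(1/5)(4/5) = 0.1024; P(data | jar B) = (3/5)(3/5)(2/5)(3/5) = 0.0864.
The prior-weighted likelihoods are 2/5 · 0.1024 = 0.04096, 3/5 · 0.0864 = 0.05184; summing to 0.0928.
The posterior is then P(jar A | data) = 0.44138, P(jar B | data) = 0.55862.
The predictive probability is P(green next | data) = (4/5)(0.44138) + (3/5)(0.55862) = 0.68828.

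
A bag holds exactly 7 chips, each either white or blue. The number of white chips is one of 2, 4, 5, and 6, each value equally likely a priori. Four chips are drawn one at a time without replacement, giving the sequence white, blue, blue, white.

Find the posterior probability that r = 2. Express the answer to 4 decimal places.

Compute the likelihood of the observed sequence for each case: P(data | r = 2) = (2/7)(5/6)(4/5)(1/4) = 1/21; P(data | r = 4) = (4/7)(3/6)(2/5)(3/4) = 3/35; P(data | r = 5) = (5/7)(2/6)(1/5)(4/4) = 1/21; P(data | r = 6) = (6/7)(1/6)(0/5) = 0.
Multiplying each by its prior: 1/4 · 1/21 = 1/84, 1/4 · 3/35 = 3/140, 1/4 · 1/21 = 1/84, 1/4 · 0 = 0; these sum to 19/420.
Hence P(r = 2 | data) = (1/84) / (19/420) = 5/19.

0.2632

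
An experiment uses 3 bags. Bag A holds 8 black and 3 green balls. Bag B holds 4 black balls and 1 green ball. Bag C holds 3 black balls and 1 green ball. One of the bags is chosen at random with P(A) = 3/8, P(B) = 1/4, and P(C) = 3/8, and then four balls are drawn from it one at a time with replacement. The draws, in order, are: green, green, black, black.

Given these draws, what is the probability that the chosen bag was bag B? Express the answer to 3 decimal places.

Under each hypothesis, the probability of the observed sequence is: P(data | bag A) = (3/11)(3/11)(8/11)(8/11) = 0.039342; P(data | bag B) = (1/5)(1/5)(4/5)(4/5) = 0.0256; P(data | bag C) = (1/4)(1/4)(3/4)(3/4) = 0.035156.
Multiplying each by its prior: 3/8 · 0.039342 = 0.014753, 1/4 · 0.0256 = 0.0064, 3/8 · 0.035156 = 0.013184; summing to 0.034337.
Therefore the posterior P(bag B | data) = (0.0064) / (0.034337) = 0.18639.

0.186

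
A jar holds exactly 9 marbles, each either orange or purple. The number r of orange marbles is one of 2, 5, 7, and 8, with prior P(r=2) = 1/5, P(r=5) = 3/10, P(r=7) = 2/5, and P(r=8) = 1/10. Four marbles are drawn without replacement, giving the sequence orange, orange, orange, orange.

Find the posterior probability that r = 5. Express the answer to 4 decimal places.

For each hypothesis, P(data | H) works out to: P(data | r = 2) = (2/9)(1/8)(0/7) = 0; P(data | r = 5) = (5/9)(4/8)(3/7)(2/6) = 5/126; P(data | r = 7) = (7/9)(6/8)(5/7)(4/6) = 5/18; P(data | r = 8) = (8/9)(7/8)(6/7)(5/6) = 5/9.
The prior-weighted likelihoods are 1/5 · 0 = 0, 3/10 · 5/126 = 1/84, 2/5 · 5/18 = 1/9, 1/10 · 5/9 = 1/18; with total 5/28.
Therefore the posterior P(r = 5 | data) = (1/84) / (5/28) = 1/15.

0.0667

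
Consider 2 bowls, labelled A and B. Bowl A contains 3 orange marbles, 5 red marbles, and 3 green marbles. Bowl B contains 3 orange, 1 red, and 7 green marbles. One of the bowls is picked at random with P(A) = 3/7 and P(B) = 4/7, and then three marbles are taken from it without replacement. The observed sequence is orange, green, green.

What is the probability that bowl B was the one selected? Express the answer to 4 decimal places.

0.9032

For each hypothesis, P(data | H) works out to: P(data | bowl A) = (3/11)(3/10)(2/9) = 1/55; P(data | bowl B) = (3/11)(7/10)(6/9) = 7/55.
Multiplying each by its prior: 3/7 · 1/55 = 3/385, 4/7 · 7/55 = 4/55; with total 31/385.
Hence P(bowl B | data) = (4/55) / (31/385) = 28/31.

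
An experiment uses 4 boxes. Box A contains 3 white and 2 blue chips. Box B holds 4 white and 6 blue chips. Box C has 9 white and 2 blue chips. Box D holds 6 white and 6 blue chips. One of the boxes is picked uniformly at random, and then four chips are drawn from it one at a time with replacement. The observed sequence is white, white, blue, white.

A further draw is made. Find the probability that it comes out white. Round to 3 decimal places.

0.627

Compute the likelihood of the observed sequence for each case: P(data | box A) = (3/5)(3/5)(2/5)(3/5) = 0.0864; P(data | box B) = (4/10)(4/10)(6/10)(4/10) = 0.0384; P(data | box C) = (9/11)(9/11)(2/11)(9/11) = 0.099583; P(data | box D) = (6/12)(6/12)(6/12)(6/12) = 0.0625.
Weighting by the prior gives 1/4 · 0.0864 = 0.0216, 1/4 · 0.0384 = 0.0096, 1/4 · 0.099583 = 0.024896, 1/4 · 0.0625 = 0.015625; with total 0.071721.
Normalising, the posterior is P(box A | data) = 0.30117, P(box B | data) = 0.13385, P(box C | data) = 0.34712, P(box D | data) = 0.21786.
So P(white next | data) = Σ P(white next | H) P(H | data) = (3/5)(0.30117) + (2/5)(0.13385) + (9/11)(0.34712) + (1/2)(0.21786) = 0.62718.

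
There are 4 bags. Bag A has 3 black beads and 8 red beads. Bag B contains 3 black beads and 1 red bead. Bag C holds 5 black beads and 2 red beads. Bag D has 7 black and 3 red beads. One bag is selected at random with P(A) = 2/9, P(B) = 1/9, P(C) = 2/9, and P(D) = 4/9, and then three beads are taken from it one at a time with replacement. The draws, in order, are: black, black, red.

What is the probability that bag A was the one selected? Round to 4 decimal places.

0.0959

Compute the likelihood of the observed sequence for each case: P(data | bag A) = (3/11)(3/11)(8/11) = 0.054095; P(data | bag B) = (3/4)(3/4)(1/4) = 0.14062; P(data | bag C) = (5/7)(5/7)(2/7) = 0.14577; P(data | bag D) = (7/10)(7/10)(3/10) = 0.147.
Multiplying each by its prior: 2/9 · 0.054095 = 0.012021, 1/9 · 0.14062 = 0.015625, 2/9 · 0.14577 = 0.032394, 4/9 · 0.147 = 0.065333; these sum to 0.12537.
So P(bag A | data) = (0.012021) / (0.12537) = 0.095882.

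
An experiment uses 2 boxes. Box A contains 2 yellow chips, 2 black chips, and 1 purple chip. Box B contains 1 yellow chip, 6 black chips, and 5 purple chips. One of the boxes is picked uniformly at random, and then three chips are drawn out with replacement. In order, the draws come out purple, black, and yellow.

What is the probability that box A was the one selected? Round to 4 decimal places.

Under each hypothesis, the probability of the observed sequence is: P(data | box A) = (1/5)(2/5)(2/5) = 0.032; P(data | box B) = (5/12)(6/12)(1/12) = 0.017361.
The prior-weighted likelihoods are 1/2 · 0.032 = 0.016, 1/2 · 0.017361 = 0.0086806; these sum to 0.024681.
So P(box A | data) = (0.016) / (0.024681) = 0.64828.

0.6483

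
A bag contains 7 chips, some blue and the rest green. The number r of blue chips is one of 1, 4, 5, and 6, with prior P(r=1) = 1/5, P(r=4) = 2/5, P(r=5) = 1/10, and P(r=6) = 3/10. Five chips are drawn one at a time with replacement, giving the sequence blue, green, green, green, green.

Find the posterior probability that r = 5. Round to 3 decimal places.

0.020

For each hypothesis, P(data | H) works out to: P(data | r = 1) = (1/7)(6/7)(6/7)(6/7)(6/7) = 0.077111; P(data | r = 4) = (4/7)(3/7)(3/7)(3/7)(3/7) = 0.019278; P(data | r = 5) = (5/7)(2/7)(2/7)(2/7)(2/7) = 0.0047599; P(data | r = 6) = (6/7)(1/7)(1/7)(1/7)(1/7) = 0.00035699.
The prior-weighted likelihoods are 1/5 · 0.077111 = 0.015422, 2/5 · 0.019278 = 0.0077111, 1/10 · 0.0047599 = 0.00047599, 3/10 · 0.00035699 = 0.0001071; these sum to 0.023716.
By Bayes' rule, P(r = 5 | data) = (0.00047599) / (0.023716) = 0.02007.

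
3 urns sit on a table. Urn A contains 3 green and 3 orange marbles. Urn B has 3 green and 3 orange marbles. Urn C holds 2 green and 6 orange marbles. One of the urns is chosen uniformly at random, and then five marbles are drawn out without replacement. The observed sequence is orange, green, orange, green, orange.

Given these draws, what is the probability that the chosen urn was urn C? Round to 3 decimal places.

For each hypothesis, P(data | H) works out to: P(data | urn A) = (3/6)(3/5)(2/4)(2/3)(1/2) = 1/20; P(data | urn B) = (3/6)(3/5)(2/4)(2/3)(1/2) = 1/20; P(data | urn C) = (6/8)(2/7)(5/6)(1/5)(4/4) = 1/28.
Multiplying each by its prior: 1/3 · 1/20 = 1/60, 1/3 · 1/20 = 1/60, 1/3 · 1/28 = 1/84; these sum to 19/420.
Therefore the posterior P(urn C | data) = (1/84) / (19/420) = 5/19.

0.263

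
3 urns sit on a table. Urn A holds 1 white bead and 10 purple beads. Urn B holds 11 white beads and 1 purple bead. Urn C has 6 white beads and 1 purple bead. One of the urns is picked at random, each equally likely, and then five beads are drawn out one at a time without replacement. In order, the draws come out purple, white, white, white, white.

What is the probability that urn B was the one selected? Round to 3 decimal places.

0.368

Compute the likelihood of the observed sequence for each case: P(data | urn A) = (10/11)(1/10)(0/9) = 0; P(data | urn B) = (1/12)(11/11)(10/10)(9/9)(8/8) = 1/12; P(data | urn C) = (1/7)(6/6)(5/5)(4/4)(3/3) = 1/7.
The prior-weighted likelihoods are 1/3 · 0 = 0, 1/3 · 1/12 = 1/36, 1/3 · 1/7 = 1/21; summing to 19/252.
By Bayes' rule, P(urn B | data) = (1/36) / (19/252) = 7/19.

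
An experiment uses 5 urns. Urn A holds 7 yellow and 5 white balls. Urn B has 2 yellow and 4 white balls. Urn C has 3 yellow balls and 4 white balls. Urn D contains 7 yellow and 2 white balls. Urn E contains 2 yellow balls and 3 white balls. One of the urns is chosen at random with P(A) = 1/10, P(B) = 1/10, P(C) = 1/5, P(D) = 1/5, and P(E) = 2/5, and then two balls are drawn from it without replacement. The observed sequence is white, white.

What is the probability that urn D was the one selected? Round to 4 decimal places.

0.0234

Compute the likelihood of the observed sequence for each case: P(data | urn A) = (5/12)(4/11) = 0.15152; P(data | urn B) = (4/6)(3/5) = 0.4; P(data | urn C) = (4/7)(3/6) = 0.28571; P(data | urn D) = (2/9)(1/8) = 0.027778; P(data | urn E) = (3/5)(2/4) = 0.3.
Multiplying each by its prior: 1/10 · 0.15152 = 0.015152, 1/10 · 0.4 = 0.04, 1/5 · 0.28571 = 0.057143, 1/5 · 0.027778 = 0.0055556, 2/5 · 0.3 = 0.12; these sum to 0.23785.
Therefore the posterior P(urn D | data) = (0.0055556) / (0.23785) = 0.023357.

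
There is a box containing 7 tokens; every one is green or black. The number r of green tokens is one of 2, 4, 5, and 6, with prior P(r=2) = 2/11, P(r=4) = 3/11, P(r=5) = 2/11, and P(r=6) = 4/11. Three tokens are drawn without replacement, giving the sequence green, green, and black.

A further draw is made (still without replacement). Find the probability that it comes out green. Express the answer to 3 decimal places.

0.713

The likelihood of the observed sequence under each hypothesis: P(data | r = 2) = (2/7)(1/6)(5/5) = 0.047619; P(data | r = 4) = (4/7)(3/6)(3/5) = 0.17143; P(data | r = 5) = (5/7)(4/6)(2/5) = 0.19048; P(data | r = 6) = (6/7)(5/6)(1/5) = 0.14286.
Multiplying each by its prior: 2/11 · 0.047619 = 0.008658, 3/11 · 0.17143 = 0.046753, 2/11 · 0.19048 = 0.034632, 4/11 · 0.14286 = 0.051948; these sum to 0.14199.
Normalising, the posterior is P(r = 2 | data) = 0.060976, P(r = 4 | data) = 0.32927, P(r = 5 | data) = 0.2439, P(r = 6 | data) = 0.36585.
Averaging over the posterior, P(green next | data) = (0)(0.060976) + (1/2)(0.32927) + (3/4)(0.2439) + (1)(0.36585) = 0.71341.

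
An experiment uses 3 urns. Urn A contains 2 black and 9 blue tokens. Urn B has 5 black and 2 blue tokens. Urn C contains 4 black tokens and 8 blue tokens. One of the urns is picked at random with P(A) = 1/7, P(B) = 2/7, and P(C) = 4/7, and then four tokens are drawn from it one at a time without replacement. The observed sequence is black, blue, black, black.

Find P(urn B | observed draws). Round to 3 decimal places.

For each hypothesis, P(data | H) works out to: P(data | urn A) = (2/11)(9/10)(1/9)(0/8) = 0; P(data | urn B) = (5/7)(2/6)(4/5)(3/4) = 0.14286; P(data | urn C) = (4/12)(8/11)(3/10)(2/9) = 0.016162.
Weighting by the prior gives 1/7 · 0 = 0, 2/7 · 0.14286 = 0.040816, 4/7 · 0.016162 = 0.0092352; with total 0.050052.
So P(urn B | data) = (0.040816) / (0.050052) = 0.81549.

0.815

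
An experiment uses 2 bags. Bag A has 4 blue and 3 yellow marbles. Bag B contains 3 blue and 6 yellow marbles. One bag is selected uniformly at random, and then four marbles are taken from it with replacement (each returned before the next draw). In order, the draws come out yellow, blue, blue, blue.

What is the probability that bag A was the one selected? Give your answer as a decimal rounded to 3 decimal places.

0.764

Under each hypothesis, the probability of the observed sequence is: P(data | bag A) = (3/7)(4/7)(4/7)(4/7) = 0.079967; P(data | bag B) = (6/9)(3/9)(3/9)(3/9) = 0.024691.
Weighting by the prior gives 1/2 · 0.079967 = 0.039983, 1/2 · 0.024691 = 0.012346; with total 0.052329.
Hence P(bag A | data) = (0.039983) / (0.052329) = 0.76408.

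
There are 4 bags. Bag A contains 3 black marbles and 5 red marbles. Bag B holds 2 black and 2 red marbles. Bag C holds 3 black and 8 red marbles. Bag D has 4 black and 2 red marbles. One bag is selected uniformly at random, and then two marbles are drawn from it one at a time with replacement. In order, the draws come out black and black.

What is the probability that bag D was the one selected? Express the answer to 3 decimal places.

0.489

The likelihood of the observed sequence under each hypothesis: P(data | bag A) = (3/8)(3/8) = 0.14062; P(data | bag B) = (2/4)(2/4) = 0.25; P(data | bag C) = (3/11)(3/11) = 0.07438; P(data | bag D) = (4/6)(4/6) = 0.44444.
The prior-weighted likelihoods are 1/4 · 0.14062 = 0.035156, 1/4 · 0.25 = 0.0625, 1/4 · 0.07438 = 0.018595, 1/4 · 0.44444 = 0.11111; with total 0.22736.
Therefore the posterior P(bag D | data) = (0.11111) / (0.22736) = 0.4887.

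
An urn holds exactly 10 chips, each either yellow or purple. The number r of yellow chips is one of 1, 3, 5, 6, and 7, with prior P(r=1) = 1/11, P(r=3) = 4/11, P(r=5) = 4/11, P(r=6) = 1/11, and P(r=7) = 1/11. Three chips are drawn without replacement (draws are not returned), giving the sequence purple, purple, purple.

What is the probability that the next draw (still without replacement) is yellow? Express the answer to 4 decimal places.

The likelihood of the observed sequence under each hypothesis: P(data | r = 1) = (9/10)(8/9)(7/8) = 0.7; P(data | r = 3) = (7/10)(6/9)(5/8) = 0.29167; P(data | r = 5) = (5/10)(4/9)(3/8) = 0.083333; P(data | r = 6) = (4/10)(3/9)(2/8) = 0.033333; P(data | r = 7) = (3/10)(2/9)(1/8) = 0.0083333.
Multiplying each by its prior: 1/11 · 0.7 = 0.063636, 4/11 · 0.29167 = 0.10606, 4/11 · 0.083333 = 0.030303, 1/11 · 0.033333 = 0.0030303, 1/11 · 0.0083333 = 0.00075758; with total 0.20379.
Normalising, the posterior is P(r = 1 | data) = 0.31227, P(r = 3 | data) = 0.52045, P(r = 5 | data) = 0.1487, P(r = 6 | data) = 0.01487, P(r = 7 | data) = 0.0037175.
Averaging over the posterior, P(yellow next | data) = (1/7)(0.31227) + (3/7)(0.52045) + (5/7)(0.1487) + (6/7)(0.01487) + (1)(0.0037175) = 0.39033.

0.3903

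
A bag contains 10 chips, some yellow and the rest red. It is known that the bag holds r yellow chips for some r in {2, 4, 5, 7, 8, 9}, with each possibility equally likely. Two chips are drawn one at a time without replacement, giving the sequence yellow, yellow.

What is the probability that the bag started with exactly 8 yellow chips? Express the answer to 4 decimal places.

0.2745

Compute the likelihood of the observed sequence for each case: P(data | r = 2) = (2/10)(1/9) = 1/45; P(data | r = 4) = (4/10)(3/9) = 2/15; P(data | r = 5) = (5/10)(4/9) = 2/9; P(data | r = 7) = (7/10)(6/9) = 7/15; P(data | r = 8) = (8/10)(7/9) = 28/45; P(data | r = 9) = (9/10)(8/9) = 4/5.
Multiplying each by its prior: 1/6 · 1/45 = 1/270, 1/6 · 2/15 = 1/45, 1/6 · 2/9 = 1/27, 1/6 · 7/15 = 7/90, 1/6 · 28/45 = 14/135, 1/6 · 4/5 = 2/15; these sum to 17/45.
By Bayes' rule, P(r = 8 | data) = (14/135) / (17/45) = 14/51.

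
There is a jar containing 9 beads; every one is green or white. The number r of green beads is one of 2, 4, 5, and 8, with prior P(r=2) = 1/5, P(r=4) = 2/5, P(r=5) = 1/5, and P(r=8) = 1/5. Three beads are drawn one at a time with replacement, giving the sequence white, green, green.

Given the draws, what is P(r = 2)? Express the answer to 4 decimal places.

For each hypothesis, P(data | H) works out to: P(data | r = 2) = (7/9)(2/9)(2/9) = 0.038409; P(data | r = 4) = (5/9)(4/9)(4/9) = 0.10974; P(data | r = 5) = (4/9)(5/9)(5/9) = 0.13717; P(data | r = 8) = (1/9)(8/9)(8/9) = 0.087791.
The prior-weighted likelihoods are 1/5 · 0.038409 = 0.0076818, 2/5 · 0.10974 = 0.043896, 1/5 · 0.13717 = 0.027435, 1/5 · 0.087791 = 0.017558; summing to 0.096571.
So P(r = 2 | data) = (0.0076818) / (0.096571) = 0.079545.

0.0795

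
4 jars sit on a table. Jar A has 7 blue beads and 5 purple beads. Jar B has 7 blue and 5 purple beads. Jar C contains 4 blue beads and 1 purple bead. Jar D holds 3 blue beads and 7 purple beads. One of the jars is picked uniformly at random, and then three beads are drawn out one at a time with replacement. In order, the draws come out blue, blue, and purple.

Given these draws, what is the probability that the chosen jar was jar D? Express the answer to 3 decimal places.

0.133

The likelihood of the observed sequence under each hypothesis: P(data | jar A) = (7/12)(7/12)(5/12) = 0.14178; P(data | jar B) = (7/12)(7/12)(5/12) = 0.14178; P(data | jar C) = (4/5)(4/5)(1/5) = 0.128; P(data | jar D) = (3/10)(3/10)(7/10) = 0.063.
The prior-weighted likelihoods are 1/4 · 0.14178 = 0.035446, 1/4 · 0.14178 = 0.035446, 1/4 · 0.128 = 0.032, 1/4 · 0.063 = 0.01575; summing to 0.11864.
By Bayes' rule, P(jar D | data) = (0.01575) / (0.11864) = 0.13275.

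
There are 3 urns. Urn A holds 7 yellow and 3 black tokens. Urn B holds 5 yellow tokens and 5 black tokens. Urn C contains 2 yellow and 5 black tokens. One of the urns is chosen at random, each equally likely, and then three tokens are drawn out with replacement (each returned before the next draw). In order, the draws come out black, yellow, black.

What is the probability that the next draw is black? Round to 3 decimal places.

The likelihood of the observed sequence under each hypothesis: P(data | urn A) = (3/10)(7/10)(3/10) = 0.063; P(data | urn B) = (5/10)(5/10)(5/10) = 0.125; P(data | urn C) = (5/7)(2/7)(5/7) = 0.14577.
Multiplying each by its prior: 1/3 · 0.063 = 0.021, 1/3 · 0.125 = 0.041667, 1/3 · 0.14577 = 0.048591; these sum to 0.11126.
Normalising, the posterior is P(urn A | data) = 0.18875, P(urn B | data) = 0.37451, P(urn C | data) = 0.43674.
Averaging over the posterior, P(black next | data) = (3/10)(0.18875) + (1/2)(0.37451) + (5/7)(0.43674) = 0.55584.

0.556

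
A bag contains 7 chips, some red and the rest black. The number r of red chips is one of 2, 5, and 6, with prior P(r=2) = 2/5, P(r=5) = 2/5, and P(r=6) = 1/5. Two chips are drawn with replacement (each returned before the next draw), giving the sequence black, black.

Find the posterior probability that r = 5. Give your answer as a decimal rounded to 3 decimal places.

For each hypothesis, P(data | H) works out to: P(data | r = 2) = (5/7)(5/7) = 25/49; P(data | r = 5) = (2/7)(2/7) = 4/49; P(data | r = 6) = (1/7)(1/7) = 1/49.
The prior-weighted likelihoods are 2/5 · 25/49 = 10/49, 2/5 · 4/49 = 8/245, 1/5 · 1/49 = 1/245; summing to 59/245.
Therefore the posterior P(r = 5 | data) = (8/245) / (59/245) = 8/59.

0.136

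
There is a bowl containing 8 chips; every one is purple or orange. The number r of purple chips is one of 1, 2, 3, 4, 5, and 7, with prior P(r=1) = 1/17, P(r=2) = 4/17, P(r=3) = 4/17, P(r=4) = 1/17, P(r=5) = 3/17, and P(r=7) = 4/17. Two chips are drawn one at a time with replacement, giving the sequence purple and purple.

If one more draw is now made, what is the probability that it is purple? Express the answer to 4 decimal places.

0.7176

For each hypothesis, P(data | H) works out to: P(data | r = 1) = (1/8)(1/8) = 0.015625; P(data | r = 2) = (2/8)(2/8) = 0.0625; P(data | r = 3) = (3/8)(3/8) = 0.14062; P(data | r = 4) = (4/8)(4/8) = 0.25; P(data | r = 5) = (5/8)(5/8) = 0.39062; P(data | r = 7) = (7/8)(7/8) = 0.76562.
The prior-weighted likelihoods are 1/17 · 0.015625 = 0.00091912, 4/17 · 0.0625 = 0.014706, 4/17 · 0.14062 = 0.033088, 1/17 · 0.25 = 0.014706, 3/17 · 0.39062 = 0.068934, 4/17 · 0.76562 = 0.18015; summing to 0.3125.
Dividing through by the total gives posterior P(r = 1 | data) = 0.0029412, P(r = 2 | data) = 0.047059, P(r = 3 | data) = 0.10588, P(r = 4 | data) = 0.047059, P(r = 5 | data) = 0.22059, P(r = 7 | data) = 0.57647.
Averaging over the posterior, P(purple next | data) = (1/8)(0.0029412) + (1/4)(0.047059) + (3/8)(0.10588) + (1/2)(0.047059) + (5/8)(0.22059) + (7/8)(0.57647) = 0.71765.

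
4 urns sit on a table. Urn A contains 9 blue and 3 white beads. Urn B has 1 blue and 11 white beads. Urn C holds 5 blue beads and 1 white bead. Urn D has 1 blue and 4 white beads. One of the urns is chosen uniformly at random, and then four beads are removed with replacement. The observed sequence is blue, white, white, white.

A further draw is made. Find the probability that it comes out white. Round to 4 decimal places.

0.7923

The likelihood of the observed sequence under each hypothesis: P(data | urn A) = (9/12)(3/12)(3/12)(3/12) = 0.011719; P(data | urn B) = (1/12)(11/12)(11/12)(11/12) = 0.064188; P(data | urn C) = (5/6)(1/6)(1/6)(1/6) = 0.003858; P(data | urn D) = (1/5)(4/5)(4/5)(4/5) = 0.1024.
The prior-weighted likelihoods are 1/4 · 0.011719 = 0.0029297, 1/4 · 0.064188 = 0.016047, 1/4 · 0.003858 = 0.00096451, 1/4 · 0.1024 = 0.0256; summing to 0.045541.
The posterior is then P(urn A | data) = 0.064331, P(urn B | data) = 0.35236, P(urn C | data) = 0.021179, P(urn D | data) = 0.56213.
Averaging over the posterior, P(white next | data) = (1/4)(0.064331) + (11/12)(0.35236) + (1/6)(0.021179) + (4/5)(0.56213) = 0.79231.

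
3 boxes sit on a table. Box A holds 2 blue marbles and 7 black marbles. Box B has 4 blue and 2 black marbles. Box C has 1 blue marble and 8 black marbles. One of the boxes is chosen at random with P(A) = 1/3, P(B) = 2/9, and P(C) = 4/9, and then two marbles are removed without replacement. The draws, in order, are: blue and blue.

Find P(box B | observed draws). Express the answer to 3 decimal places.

Compute the likelihood of the observed sequence for each case: P(data | box A) = (2/9)(1/8) = 1/36; P(data | box B) = (4/6)(3/5) = 2/5; P(data | box C) = (1/9)(0/8) = 0.
The prior-weighted likelihoods are 1/3 · 1/36 = 1/108, 2/9 · 2/5 = 4/45, 4/9 · 0 = 0; these sum to 53/540.
So P(box B | data) = (4/45) / (53/540) = 48/53.

0.906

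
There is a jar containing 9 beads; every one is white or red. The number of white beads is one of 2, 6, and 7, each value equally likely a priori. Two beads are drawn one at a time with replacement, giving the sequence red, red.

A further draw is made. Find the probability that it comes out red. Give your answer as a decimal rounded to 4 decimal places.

0.6774

Compute the likelihood of the observed sequence for each case: P(data | r = 2) = (7/9)(7/9) = 49/81; P(data | r = 6) = (3/9)(3/9) = 1/9; P(data | r = 7) = (2/9)(2/9) = 4/81.
Weighting by the prior gives 1/3 · 49/81 = 49/243, 1/3 · 1/9 = 1/27, 1/3 · 4/81 = 4/243; these sum to 62/243.
Dividing through by the total gives posterior P(r = 2 | data) = 49/62, P(r = 6 | data) = 9/62, P(r = 7 | data) = 2/31.
Averaging over the posterior, P(red next | data) = (7/9)(49/62) + (1/3)(9/62) + (2/9)(2/31) = 21/31.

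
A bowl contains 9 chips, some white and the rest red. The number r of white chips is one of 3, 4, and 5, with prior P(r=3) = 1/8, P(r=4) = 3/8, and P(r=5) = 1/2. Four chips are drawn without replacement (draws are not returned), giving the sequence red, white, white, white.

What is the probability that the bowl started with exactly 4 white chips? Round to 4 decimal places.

0.2655

Under each hypothesis, the probability of the observed sequence is: P(data | r = 3) = (6/9)(3/8)(2/7)(1/6) = 0.011905; P(data | r = 4) = (5/9)(4/8)(3/7)(2/6) = 0.039683; P(data | r = 5) = (4/9)(5/8)(4/7)(3/6) = 0.079365.
The prior-weighted likelihoods are 1/8 · 0.011905 = 0.0014881, 3/8 · 0.039683 = 0.014881, 1/2 · 0.079365 = 0.039683; with total 0.056052.
By Bayes' rule, P(r = 4 | data) = (0.014881) / (0.056052) = 0.26549.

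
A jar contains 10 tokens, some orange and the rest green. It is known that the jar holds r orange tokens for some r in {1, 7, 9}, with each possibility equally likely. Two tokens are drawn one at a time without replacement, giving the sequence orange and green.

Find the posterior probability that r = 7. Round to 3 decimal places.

0.538

For each hypothesis, P(data | H) works out to: P(data | r = 1) = (1/10)(9/9) = 1/10; P(data | r = 7) = (7/10)(3/9) = 7/30; P(data | r = 9) = (9/10)(1/9) = 1/10.
Weighting by the prior gives 1/3 · 1/10 = 1/30, 1/3 · 7/30 = 7/90, 1/3 · 1/10 = 1/30; summing to 13/90.
Therefore the posterior P(r = 7 | data) = (7/90) / (13/90) = 7/13.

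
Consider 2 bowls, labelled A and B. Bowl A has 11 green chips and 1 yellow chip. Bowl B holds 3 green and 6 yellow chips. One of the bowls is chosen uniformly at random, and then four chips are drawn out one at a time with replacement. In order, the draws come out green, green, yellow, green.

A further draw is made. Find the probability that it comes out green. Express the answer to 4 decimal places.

Compute the likelihood of the observed sequence for each case: P(data | bowl A) = (11/12)(11/12)(1/12)(11/12) = 0.064188; P(data | bowl B) = (3/9)(3/9)(6/9)(3/9) = 0.024691.
Weighting by the prior gives 1/2 · 0.064188 = 0.032094, 1/2 · 0.024691 = 0.012346; summing to 0.04444.
The posterior is then P(bowl A | data) = 0.72219, P(bowl B | data) = 0.27781.
So P(green next | data) = Σ P(green next | H) P(H | data) = (11/12)(0.72219) + (1/3)(0.27781) = 0.75461.

0.7546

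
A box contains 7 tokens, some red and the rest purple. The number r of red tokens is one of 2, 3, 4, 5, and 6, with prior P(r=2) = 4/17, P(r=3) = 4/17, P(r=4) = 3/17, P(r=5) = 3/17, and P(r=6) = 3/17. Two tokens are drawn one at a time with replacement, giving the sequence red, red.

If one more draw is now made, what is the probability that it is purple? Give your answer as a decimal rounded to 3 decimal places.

For each hypothesis, P(data | H) works out to: P(data | r = 2) = (2/7)(2/7) = 4/49; P(data | r = 3) = (3/7)(3/7) = 9/49; P(data | r = 4) = (4/7)(4/7) = 16/49; P(data | r = 5) = (5/7)(5/7) = 25/49; P(data | r = 6) = (6/7)(6/7) = 36/49.
The prior-weighted likelihoods are 4/17 · 4/49 = 16/833, 4/17 · 9/49 = 36/833, 3/17 · 16/49 = 48/833, 3/17 · 25/49 = 75/833, 3/17 · 36/49 = 108/833; with total 283/833.
The posterior is then P(r = 2 | data) = 0.056537, P(r = 3 | data) = 0.12721, P(r = 4 | data) = 0.16961, P(r = 5 | data) = 0.26502, P(r = 6 | data) = 0.38163.
So P(purple next | data) = Σ P(purple next | H) P(H | data) = (5/7)(0.056537) + (4/7)(0.12721) + (3/7)(0.16961) + (2/7)(0.26502) + (1/7)(0.38163) = 0.316.

0.316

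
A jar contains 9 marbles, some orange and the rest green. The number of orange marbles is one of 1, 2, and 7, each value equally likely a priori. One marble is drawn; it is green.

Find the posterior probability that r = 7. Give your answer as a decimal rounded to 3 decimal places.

0.118

The likelihood of this draw under each hypothesis: P(data | r = 1) = (8/9) = 8/9; P(data | r = 2) = (7/9) = 7/9; P(data | r = 7) = (2/9) = 2/9.
The prior-weighted likelihoods are 1/3 · 8/9 = 8/27, 1/3 · 7/9 = 7/27, 1/3 · 2/9 = 2/27; summing to 17/27.
Hence P(r = 7 | data) = (2/27) / (17/27) = 2/17.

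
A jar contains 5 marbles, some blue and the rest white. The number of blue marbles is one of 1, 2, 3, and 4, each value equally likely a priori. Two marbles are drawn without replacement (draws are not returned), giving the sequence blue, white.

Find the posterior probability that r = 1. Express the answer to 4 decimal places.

0.2000

Compute the likelihood of the observed sequence for each case: P(data | r = 1) = (1/5)(4/4) = 1/5; P(data | r = 2) = (2/5)(3/4) = 3/10; P(data | r = 3) = (3/5)(2/4) = 3/10; P(data | r = 4) = (4/5)(1/4) = 1/5.
Multiplying each by its prior: 1/4 · 1/5 = 1/20, 1/4 · 3/10 = 3/40, 1/4 · 3/10 = 3/40, 1/4 · 1/5 = 1/20; summing to 1/4.
Therefore the posterior P(r = 1 | data) = (1/20) / (1/4) = 1/5.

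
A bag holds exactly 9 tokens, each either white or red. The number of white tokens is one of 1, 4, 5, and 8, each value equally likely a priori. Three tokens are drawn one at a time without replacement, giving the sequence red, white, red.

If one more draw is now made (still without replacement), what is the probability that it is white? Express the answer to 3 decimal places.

Compute the likelihood of the observed sequence for each case: P(data | r = 1) = (8/9)(1/8)(7/7) = 1/9; P(data | r = 4) = (5/9)(4/8)(4/7) = 10/63; P(data | r = 5) = (4/9)(5/8)(3/7) = 5/42; P(data | r = 8) = (1/9)(8/8)(0/7) = 0.
Multiplying each by its prior: 1/4 · 1/9 = 1/36, 1/4 · 10/63 = 5/126, 1/4 · 5/42 = 5/168, 1/4 · 0 = 0; summing to 7/72.
Dividing through by the total gives posterior P(r = 1 | data) = 2/7, P(r = 4 | data) = 20/49, P(r = 5 | data) = 15/49, P(r = 8 | data) = 0.
The predictive probability is P(white next | data) = (0)(2/7) + (1/2)(20/49) + (2/3)(15/49) = 20/49.

0.408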